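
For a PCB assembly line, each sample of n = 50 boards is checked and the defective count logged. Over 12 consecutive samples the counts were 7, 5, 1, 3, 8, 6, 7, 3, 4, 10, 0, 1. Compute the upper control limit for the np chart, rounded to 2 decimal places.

p̄ = Σdᵢ / (k·n) = 55 / (12 × 50) = 0.09167
UCL = np̄ + 3·√(np̄(1−p̄)) = 4.5833 + 3 × √(4.5833×0.90833) = 4.5833 + 3 × 2.0404 = 10.7045

10.70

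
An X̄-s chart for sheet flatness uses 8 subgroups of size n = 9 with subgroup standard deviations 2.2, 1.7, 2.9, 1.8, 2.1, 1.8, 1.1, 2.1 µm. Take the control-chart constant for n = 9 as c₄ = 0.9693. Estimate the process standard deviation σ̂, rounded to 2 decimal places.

s̄ = (2.2 + 1.7 + 2.9 + 1.8 + 2.1 + 1.8 + 1.1 + 2.1) / 8 = 1.9625
σ̂ = s̄ / c₄ = 1.9625 / 0.9693 = 2.0247

2.02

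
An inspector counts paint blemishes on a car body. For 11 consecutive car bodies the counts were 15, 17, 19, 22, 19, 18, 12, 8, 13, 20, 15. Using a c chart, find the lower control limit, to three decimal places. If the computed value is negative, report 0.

4.114

c̄ = (15 + 17 + 19 + 22 + 19 + 18 + 12 + 8 + 13 + 20 + 15) / 11 = 178 / 11 = 16.1818
LCL = c̄ − 3√c̄ = 16.1818 − 3 × 4.0227 = 4.1138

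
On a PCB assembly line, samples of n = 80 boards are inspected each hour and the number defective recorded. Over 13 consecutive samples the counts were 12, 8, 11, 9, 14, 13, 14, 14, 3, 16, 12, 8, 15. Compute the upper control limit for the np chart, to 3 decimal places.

p̄ = Σdᵢ / (k·n) = 149 / (13 × 80) = 0.14327
UCL = np̄ + 3·√(np̄(1−p̄)) = 11.4615 + 3 × √(11.4615×0.85673) = 11.4615 + 3 × 3.1336 = 20.8623

20.862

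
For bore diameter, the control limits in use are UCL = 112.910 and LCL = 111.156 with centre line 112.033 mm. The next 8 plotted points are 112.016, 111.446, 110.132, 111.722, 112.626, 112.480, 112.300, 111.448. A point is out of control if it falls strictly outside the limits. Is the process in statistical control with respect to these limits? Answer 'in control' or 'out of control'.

out of control

Compare each point to [111.156, 112.910]: sample 3 = 110.132 < LCL.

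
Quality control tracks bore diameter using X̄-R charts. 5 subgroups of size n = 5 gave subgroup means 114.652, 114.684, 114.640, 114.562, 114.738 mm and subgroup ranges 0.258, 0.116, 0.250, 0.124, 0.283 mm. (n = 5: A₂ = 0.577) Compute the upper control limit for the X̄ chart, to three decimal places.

114.774

X̄̄ = (114.652 + 114.684 + 114.640 + 114.562 + 114.738) / 5 = 573.2760 / 5 = 114.6552
R̄ = (0.258 + 0.116 + 0.250 + 0.124 + 0.283) / 5 = 1.0310 / 5 = 0.2062
UCL = X̄̄ + A₂·R̄ = 114.6552 + 0.577 × 0.2062 = 114.7742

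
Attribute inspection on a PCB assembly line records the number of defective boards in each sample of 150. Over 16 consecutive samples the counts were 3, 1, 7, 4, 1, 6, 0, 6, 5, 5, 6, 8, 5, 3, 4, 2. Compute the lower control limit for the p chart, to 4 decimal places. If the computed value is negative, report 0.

p̄ = Σdᵢ / (k·n) = 66 / (16 × 150) = 0.02750
LCL = p̄ − 3·√(p̄(1−p̄)/n) = 0.02750 − 3 × 0.01335 = -0.01256 → 0 (negative, so LCL = 0)

0.0000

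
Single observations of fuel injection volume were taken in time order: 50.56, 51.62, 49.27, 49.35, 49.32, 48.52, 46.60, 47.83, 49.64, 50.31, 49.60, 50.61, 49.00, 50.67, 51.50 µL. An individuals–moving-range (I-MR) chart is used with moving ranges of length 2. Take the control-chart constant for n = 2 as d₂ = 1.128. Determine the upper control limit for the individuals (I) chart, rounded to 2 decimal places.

52.62

X̄ = (50.56 + 51.62 + 49.27 + 49.35 + 49.32 + 48.52 + 46.60 + 47.83 + 49.64 + 50.31 + 49.60 + 50.61 + 49.00 + 50.67 + 51.50) / 15 = 49.6267
Moving ranges: 1.06, 2.35, 0.08, 0.03, 0.80, 1.92, 1.23, 1.81, 0.67, 0.71, 1.01, 1.61, 1.67, 0.83; M̄R̄ = 15.7800 / 14 = 1.1271
UCL = X̄ + 3·M̄R̄/d₂ = 49.6267 + 3 × 1.1271 / 1.128 = 52.6244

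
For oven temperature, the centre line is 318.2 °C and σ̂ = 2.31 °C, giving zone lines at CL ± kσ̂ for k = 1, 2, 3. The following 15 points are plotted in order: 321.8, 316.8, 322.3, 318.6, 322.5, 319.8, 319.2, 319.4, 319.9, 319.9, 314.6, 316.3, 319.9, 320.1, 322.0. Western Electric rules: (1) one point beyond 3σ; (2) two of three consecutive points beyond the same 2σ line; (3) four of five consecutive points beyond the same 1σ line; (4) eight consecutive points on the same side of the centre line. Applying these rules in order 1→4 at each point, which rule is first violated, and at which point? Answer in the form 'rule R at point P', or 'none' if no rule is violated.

Zone of each point (C = within 1σ̂, B = 1σ̂–2σ̂, A = 2σ̂–3σ̂, * = beyond 3σ̂; sign = side of CL): 1:+B, 2:-C, 3:+B, 4:+C, 5:+B, 6:+C, 7:+C, 8:+C, 9:+C, 10:+C, 11:-B, 12:-C, 13:+C, 14:+C, 15:+B
Rule 4 (eight consecutive points on the same side of the centre line) is satisfied at point 10.

rule 4 at point 10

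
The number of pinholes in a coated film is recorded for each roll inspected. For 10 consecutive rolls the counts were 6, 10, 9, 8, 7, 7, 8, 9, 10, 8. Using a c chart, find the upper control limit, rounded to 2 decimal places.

c̄ = (6 + 10 + 9 + 8 + 7 + 7 + 8 + 9 + 10 + 8) / 10 = 82 / 10 = 8.2000
UCL = c̄ + 3√c̄ = 8.2000 + 3 × √8.2000 = 8.2000 + 3 × 2.8636 = 16.7907

16.79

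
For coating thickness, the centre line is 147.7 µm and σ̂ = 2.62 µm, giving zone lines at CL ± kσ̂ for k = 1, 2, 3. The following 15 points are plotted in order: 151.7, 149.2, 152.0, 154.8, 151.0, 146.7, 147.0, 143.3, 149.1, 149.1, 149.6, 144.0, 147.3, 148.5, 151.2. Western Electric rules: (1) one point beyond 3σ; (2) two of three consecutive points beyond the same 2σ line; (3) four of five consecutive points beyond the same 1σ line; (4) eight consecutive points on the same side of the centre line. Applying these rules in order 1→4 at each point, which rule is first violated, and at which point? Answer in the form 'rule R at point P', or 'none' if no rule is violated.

Zone of each point (C = within 1σ̂, B = 1σ̂–2σ̂, A = 2σ̂–3σ̂, * = beyond 3σ̂; sign = side of CL): 1:+B, 2:+C, 3:+B, 4:+A, 5:+B, 6:-C, 7:-C, 8:-B, 9:+C, 10:+C, 11:+C, 12:-B, 13:-C, 14:+C, 15:+B
Rule 3 (four of five consecutive points beyond the same 1σ limit) is satisfied at point 5.

rule 3 at point 5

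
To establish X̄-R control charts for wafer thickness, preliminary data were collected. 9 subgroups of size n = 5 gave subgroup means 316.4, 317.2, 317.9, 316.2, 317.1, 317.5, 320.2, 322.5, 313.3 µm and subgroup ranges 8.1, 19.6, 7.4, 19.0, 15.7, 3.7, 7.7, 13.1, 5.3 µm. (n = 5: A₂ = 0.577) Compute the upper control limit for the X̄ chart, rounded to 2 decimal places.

323.97

X̄̄ = (316.4 + 317.2 + 317.9 + 316.2 + 317.1 + 317.5 + 320.2 + 322.5 + 313.3) / 9 = 2858.3000 / 9 = 317.5889
R̄ = (8.1 + 19.6 + 7.4 + 19.0 + 15.7 + 3.7 + 7.7 + 13.1 + 5.3) / 9 = 99.6000 / 9 = 11.0667
UCL = X̄̄ + A₂·R̄ = 317.5889 + 0.577 × 11.0667 = 323.9744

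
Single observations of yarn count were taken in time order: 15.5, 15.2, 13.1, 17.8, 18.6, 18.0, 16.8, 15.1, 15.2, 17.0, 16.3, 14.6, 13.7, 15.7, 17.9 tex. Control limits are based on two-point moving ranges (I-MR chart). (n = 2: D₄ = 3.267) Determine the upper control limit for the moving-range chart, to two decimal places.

4.85

Moving ranges: 0.3, 2.1, 4.7, 0.8, 0.6, 1.2, 1.7, 0.1, 1.8, 0.7, 1.7, 0.9, 2.0, 2.2; M̄R̄ = 20.8000 / 14 = 1.4857
UCL_MR = D₄·M̄R̄ = 3.267 × 1.4857 = 4.8538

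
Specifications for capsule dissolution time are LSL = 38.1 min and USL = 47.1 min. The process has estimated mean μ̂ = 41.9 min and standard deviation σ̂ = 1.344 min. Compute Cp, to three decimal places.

1.116

Cp = (USL − LSL) / (6σ̂) = (47.1 − 38.1) / (6 × 1.344) = 9.0000 / 8.0640 = 1.1161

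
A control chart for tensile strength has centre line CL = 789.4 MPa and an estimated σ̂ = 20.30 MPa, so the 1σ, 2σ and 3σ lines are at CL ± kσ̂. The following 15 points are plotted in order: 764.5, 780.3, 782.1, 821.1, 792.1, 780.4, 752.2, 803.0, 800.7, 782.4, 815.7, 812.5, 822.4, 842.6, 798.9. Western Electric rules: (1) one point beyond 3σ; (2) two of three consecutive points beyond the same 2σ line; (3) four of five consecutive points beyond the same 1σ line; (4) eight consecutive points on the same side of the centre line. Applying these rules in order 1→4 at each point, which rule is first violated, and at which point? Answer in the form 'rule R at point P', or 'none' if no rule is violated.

rule 3 at point 14

Zone of each point (C = within 1σ̂, B = 1σ̂–2σ̂, A = 2σ̂–3σ̂, * = beyond 3σ̂; sign = side of CL): 1:-B, 2:-C, 3:-C, 4:+B, 5:+C, 6:-C, 7:-B, 8:+C, 9:+C, 10:-C, 11:+B, 12:+B, 13:+B, 14:+A, 15:+C
Rule 3 (four of five consecutive points beyond the same 1σ limit) is satisfied at point 14.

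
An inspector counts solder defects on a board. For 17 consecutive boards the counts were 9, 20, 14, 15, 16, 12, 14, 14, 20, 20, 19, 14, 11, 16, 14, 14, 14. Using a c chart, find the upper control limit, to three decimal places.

26.701

c̄ = (9 + 20 + 14 + 15 + 16 + 12 + 14 + 14 + 20 + 20 + 19 + 14 + 11 + 16 + 14 + 14 + 14) / 17 = 256 / 17 = 15.0588
UCL = c̄ + 3√c̄ = 15.0588 + 3 × √15.0588 = 15.0588 + 3 × 3.8806 = 26.7005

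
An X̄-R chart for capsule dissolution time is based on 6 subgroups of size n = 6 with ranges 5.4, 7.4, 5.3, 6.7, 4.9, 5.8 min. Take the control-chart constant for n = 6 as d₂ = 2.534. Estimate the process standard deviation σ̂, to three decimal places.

2.335

R̄ = (5.4 + 7.4 + 5.3 + 6.7 + 4.9 + 5.8) / 6 = 5.9167
σ̂ = R̄ / d₂ = 5.9167 / 2.534 = 2.3349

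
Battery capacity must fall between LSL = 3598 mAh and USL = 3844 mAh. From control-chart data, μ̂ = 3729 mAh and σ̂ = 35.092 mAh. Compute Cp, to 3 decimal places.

1.168

Cp = (USL − LSL) / (6σ̂) = (3844 − 3598) / (6 × 35.092) = 246.0000 / 210.5520 = 1.1684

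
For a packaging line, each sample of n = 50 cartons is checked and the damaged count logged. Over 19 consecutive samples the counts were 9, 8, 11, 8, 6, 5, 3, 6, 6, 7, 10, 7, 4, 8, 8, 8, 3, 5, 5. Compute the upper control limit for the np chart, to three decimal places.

13.903

p̄ = Σdᵢ / (k·n) = 127 / (19 × 50) = 0.13368
UCL = np̄ + 3·√(np̄(1−p̄)) = 6.6842 + 3 × √(6.6842×0.86632) = 6.6842 + 3 × 2.4064 = 13.9033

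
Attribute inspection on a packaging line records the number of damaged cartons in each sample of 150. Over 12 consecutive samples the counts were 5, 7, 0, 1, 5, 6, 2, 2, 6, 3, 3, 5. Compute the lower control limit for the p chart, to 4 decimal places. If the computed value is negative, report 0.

0.0000

p̄ = Σdᵢ / (k·n) = 45 / (12 × 150) = 0.02500
LCL = p̄ − 3·√(p̄(1−p̄)/n) = 0.02500 − 3 × 0.01275 = -0.01324 → 0 (negative, so LCL = 0)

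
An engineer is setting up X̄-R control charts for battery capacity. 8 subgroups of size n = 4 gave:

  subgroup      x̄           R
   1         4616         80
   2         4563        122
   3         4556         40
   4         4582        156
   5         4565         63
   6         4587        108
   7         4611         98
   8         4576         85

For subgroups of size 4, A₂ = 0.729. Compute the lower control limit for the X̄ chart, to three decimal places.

4513.474

X̄̄ = (4616 + 4563 + 4556 + 4582 + 4565 + 4587 + 4611 + 4576) / 8 = 36656.0000 / 8 = 4582.0000
R̄ = (80 + 122 + 40 + 156 + 63 + 108 + 98 + 85) / 8 = 752.0000 / 8 = 94.0000
LCL = X̄̄ − A₂·R̄ = 4582.0000 − 0.729 × 94.0000 = 4513.4740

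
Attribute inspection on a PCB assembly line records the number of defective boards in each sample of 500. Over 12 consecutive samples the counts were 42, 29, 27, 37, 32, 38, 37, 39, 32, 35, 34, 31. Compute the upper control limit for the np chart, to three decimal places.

51.400

p̄ = Σdᵢ / (k·n) = 413 / (12 × 500) = 0.06883
UCL = np̄ + 3·√(np̄(1−p̄)) = 34.4167 + 3 × √(34.4167×0.93117) = 34.4167 + 3 × 5.6611 = 51.3999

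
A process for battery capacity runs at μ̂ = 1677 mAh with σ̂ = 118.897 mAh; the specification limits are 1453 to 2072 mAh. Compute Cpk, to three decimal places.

0.628

Cpu = (USL − μ̂) / (3σ̂) = (2072 − 1677) / (3 × 118.897) = 1.1074; Cpl = (μ̂ − LSL) / (3σ̂) = (1677 − 1453) / (3 × 118.897) = 0.6280; Cpk = min(Cpu, Cpl) = 0.6280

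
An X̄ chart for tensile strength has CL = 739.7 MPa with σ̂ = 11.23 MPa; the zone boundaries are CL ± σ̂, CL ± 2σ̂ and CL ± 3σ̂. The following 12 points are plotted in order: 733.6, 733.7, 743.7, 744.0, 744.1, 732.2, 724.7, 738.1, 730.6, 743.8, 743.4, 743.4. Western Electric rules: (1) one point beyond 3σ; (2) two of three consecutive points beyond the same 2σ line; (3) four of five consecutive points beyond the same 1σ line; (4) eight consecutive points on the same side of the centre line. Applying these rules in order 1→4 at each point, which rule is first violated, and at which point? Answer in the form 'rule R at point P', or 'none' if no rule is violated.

none

Zone of each point (C = within 1σ̂, B = 1σ̂–2σ̂, A = 2σ̂–3σ̂, * = beyond 3σ̂; sign = side of CL): 1:-C, 2:-C, 3:+C, 4:+C, 5:+C, 6:-C, 7:-B, 8:-C, 9:-C, 10:+C, 11:+C, 12:+C
No rule fires across all 12 points.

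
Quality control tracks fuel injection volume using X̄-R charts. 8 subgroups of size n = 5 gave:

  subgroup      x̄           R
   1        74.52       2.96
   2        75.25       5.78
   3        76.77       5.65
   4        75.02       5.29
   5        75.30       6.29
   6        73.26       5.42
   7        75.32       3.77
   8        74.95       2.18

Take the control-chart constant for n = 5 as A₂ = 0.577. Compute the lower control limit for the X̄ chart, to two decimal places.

72.36

X̄̄ = (74.52 + 75.25 + 76.77 + 75.02 + 75.30 + 73.26 + 75.32 + 74.95) / 8 = 600.3900 / 8 = 75.0487
R̄ = (2.96 + 5.78 + 5.65 + 5.29 + 6.29 + 5.42 + 3.77 + 2.18) / 8 = 37.3400 / 8 = 4.6675
LCL = X̄̄ − A₂·R̄ = 75.0487 − 0.577 × 4.6675 = 72.3556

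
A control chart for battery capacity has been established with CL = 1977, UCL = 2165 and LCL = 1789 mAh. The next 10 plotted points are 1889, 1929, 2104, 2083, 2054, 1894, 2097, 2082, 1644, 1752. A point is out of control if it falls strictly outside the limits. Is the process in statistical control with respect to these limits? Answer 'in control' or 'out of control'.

out of control

Compare each point to [1789, 2165]: sample 9 = 1644 < LCL; sample 10 = 1752 < LCL.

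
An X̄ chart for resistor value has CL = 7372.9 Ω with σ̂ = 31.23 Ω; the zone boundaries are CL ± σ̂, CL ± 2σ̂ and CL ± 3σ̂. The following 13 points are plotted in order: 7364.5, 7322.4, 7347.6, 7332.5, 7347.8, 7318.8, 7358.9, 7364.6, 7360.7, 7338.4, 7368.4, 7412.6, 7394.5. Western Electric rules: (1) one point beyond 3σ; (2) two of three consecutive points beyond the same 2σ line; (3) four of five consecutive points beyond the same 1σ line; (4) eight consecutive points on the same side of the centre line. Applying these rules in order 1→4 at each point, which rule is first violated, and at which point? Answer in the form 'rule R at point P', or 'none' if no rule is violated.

Zone of each point (C = within 1σ̂, B = 1σ̂–2σ̂, A = 2σ̂–3σ̂, * = beyond 3σ̂; sign = side of CL): 1:-C, 2:-B, 3:-C, 4:-B, 5:-C, 6:-B, 7:-C, 8:-C, 9:-C, 10:-B, 11:-C, 12:+B, 13:+C
Rule 4 (eight consecutive points on the same side of the centre line) is satisfied at point 8.

rule 4 at point 8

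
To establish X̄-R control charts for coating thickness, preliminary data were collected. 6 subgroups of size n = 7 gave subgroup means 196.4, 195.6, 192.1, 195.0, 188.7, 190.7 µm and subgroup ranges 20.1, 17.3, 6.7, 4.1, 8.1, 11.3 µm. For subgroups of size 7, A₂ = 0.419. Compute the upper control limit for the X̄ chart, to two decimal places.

X̄̄ = (196.4 + 195.6 + 192.1 + 195.0 + 188.7 + 190.7) / 6 = 1158.5000 / 6 = 193.0833
R̄ = (20.1 + 17.3 + 6.7 + 4.1 + 8.1 + 11.3) / 6 = 67.6000 / 6 = 11.2667
UCL = X̄̄ + A₂·R̄ = 193.0833 + 0.419 × 11.2667 = 197.8041

197.80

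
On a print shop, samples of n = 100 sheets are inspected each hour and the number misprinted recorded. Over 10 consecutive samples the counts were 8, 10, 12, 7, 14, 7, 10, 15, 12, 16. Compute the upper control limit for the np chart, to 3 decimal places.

20.524

p̄ = Σdᵢ / (k·n) = 111 / (10 × 100) = 0.11100
UCL = np̄ + 3·√(np̄(1−p̄)) = 11.1000 + 3 × √(11.1000×0.88900) = 11.1000 + 3 × 3.1413 = 20.5240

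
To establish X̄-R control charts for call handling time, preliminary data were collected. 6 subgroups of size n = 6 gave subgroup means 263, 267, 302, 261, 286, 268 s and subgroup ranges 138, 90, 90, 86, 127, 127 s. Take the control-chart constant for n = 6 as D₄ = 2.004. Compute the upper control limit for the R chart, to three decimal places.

219.772

R̄ = (138 + 90 + 90 + 86 + 127 + 127) / 6 = 658.0000 / 6 = 109.6667
UCL_R = D₄·R̄ = 2.004 × 109.6667 = 219.7720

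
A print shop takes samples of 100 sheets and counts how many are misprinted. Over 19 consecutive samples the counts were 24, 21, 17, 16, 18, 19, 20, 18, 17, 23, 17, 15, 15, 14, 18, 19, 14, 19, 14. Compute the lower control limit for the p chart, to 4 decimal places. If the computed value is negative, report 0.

p̄ = Σdᵢ / (k·n) = 338 / (19 × 100) = 0.17789
LCL = p̄ − 3·√(p̄(1−p̄)/n) = 0.17789 − 3 × 0.03824 = 0.06317

0.0632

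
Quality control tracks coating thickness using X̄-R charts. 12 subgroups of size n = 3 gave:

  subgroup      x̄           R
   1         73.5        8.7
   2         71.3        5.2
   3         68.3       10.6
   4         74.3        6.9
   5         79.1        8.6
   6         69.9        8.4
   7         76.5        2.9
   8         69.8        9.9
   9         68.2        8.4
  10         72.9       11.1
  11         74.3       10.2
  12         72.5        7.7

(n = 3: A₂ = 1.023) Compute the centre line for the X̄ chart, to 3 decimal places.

72.550

X̄̄ = (73.5 + 71.3 + 68.3 + 74.3 + 79.1 + 69.9 + 76.5 + 69.8 + 68.2 + 72.9 + 74.3 + 72.5) / 12 = 870.6000 / 12 = 72.5500
CL = X̄̄ = 72.5500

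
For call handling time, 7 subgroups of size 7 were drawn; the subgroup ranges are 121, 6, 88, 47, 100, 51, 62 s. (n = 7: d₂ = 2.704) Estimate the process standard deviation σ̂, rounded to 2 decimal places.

25.10

R̄ = (121 + 6 + 88 + 47 + 100 + 51 + 62) / 7 = 67.8571
σ̂ = R̄ / d₂ = 67.8571 / 2.704 = 25.0951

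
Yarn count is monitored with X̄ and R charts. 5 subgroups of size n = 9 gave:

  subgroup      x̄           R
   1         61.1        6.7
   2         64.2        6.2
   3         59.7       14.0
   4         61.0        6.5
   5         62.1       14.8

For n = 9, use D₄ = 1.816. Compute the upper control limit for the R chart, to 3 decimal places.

17.506

R̄ = (6.7 + 6.2 + 14.0 + 6.5 + 14.8) / 5 = 48.2000 / 5 = 9.6400
UCL_R = D₄·R̄ = 1.816 × 9.6400 = 17.5062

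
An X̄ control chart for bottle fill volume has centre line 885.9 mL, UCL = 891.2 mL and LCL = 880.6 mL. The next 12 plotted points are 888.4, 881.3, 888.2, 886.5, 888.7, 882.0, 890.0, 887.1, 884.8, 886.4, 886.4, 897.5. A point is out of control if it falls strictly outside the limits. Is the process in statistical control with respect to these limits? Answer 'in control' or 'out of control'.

Compare each point to [880.6, 891.2]: sample 12 = 897.5 > UCL.

out of control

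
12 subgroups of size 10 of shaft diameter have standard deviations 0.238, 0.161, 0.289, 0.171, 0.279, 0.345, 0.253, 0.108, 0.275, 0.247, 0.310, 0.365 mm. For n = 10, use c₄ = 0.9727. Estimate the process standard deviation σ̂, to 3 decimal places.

0.261

s̄ = (0.238 + 0.161 + 0.289 + 0.171 + 0.279 + 0.345 + 0.253 + 0.108 + 0.275 + 0.247 + 0.310 + 0.365) / 12 = 0.2534
σ̂ = s̄ / c₄ = 0.2534 / 0.9727 = 0.2605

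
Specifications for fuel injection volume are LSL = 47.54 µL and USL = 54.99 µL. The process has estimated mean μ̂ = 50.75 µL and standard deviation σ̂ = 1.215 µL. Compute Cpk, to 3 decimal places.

Cpu = (USL − μ̂) / (3σ̂) = (54.99 − 50.75) / (3 × 1.215) = 1.1632; Cpl = (μ̂ − LSL) / (3σ̂) = (50.75 − 47.54) / (3 × 1.215) = 0.8807; Cpk = min(Cpu, Cpl) = 0.8807

0.881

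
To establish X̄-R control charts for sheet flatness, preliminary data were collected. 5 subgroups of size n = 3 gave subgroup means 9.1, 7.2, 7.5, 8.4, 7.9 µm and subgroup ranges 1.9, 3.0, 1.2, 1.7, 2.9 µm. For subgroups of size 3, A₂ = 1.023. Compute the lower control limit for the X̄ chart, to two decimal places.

X̄̄ = (9.1 + 7.2 + 7.5 + 8.4 + 7.9) / 5 = 40.1000 / 5 = 8.0200
R̄ = (1.9 + 3.0 + 1.2 + 1.7 + 2.9) / 5 = 10.7000 / 5 = 2.1400
LCL = X̄̄ − A₂·R̄ = 8.0200 − 1.023 × 2.1400 = 5.8308

5.83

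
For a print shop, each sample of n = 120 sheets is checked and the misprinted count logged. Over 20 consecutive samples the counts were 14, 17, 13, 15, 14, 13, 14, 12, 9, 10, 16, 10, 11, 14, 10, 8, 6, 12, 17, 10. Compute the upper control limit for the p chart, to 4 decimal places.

p̄ = Σdᵢ / (k·n) = 245 / (20 × 120) = 0.10208
UCL = p̄ + 3·√(p̄(1−p̄)/n) = 0.10208 + 3 × √(0.10208×0.89792/120) = 0.10208 + 3 × 0.02764 = 0.18500

0.1850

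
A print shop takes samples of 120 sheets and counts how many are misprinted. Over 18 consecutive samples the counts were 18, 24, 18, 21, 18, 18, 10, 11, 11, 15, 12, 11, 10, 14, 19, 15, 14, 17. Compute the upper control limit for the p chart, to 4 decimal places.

0.2192

p̄ = Σdᵢ / (k·n) = 276 / (18 × 120) = 0.12778
UCL = p̄ + 3·√(p̄(1−p̄)/n) = 0.12778 + 3 × √(0.12778×0.87222/120) = 0.12778 + 3 × 0.03048 = 0.21920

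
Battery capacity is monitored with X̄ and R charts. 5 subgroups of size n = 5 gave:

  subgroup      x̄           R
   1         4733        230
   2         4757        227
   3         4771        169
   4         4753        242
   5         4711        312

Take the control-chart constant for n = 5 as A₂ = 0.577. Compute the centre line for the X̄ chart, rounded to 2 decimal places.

4745.00

X̄̄ = (4733 + 4757 + 4771 + 4753 + 4711) / 5 = 23725.0000 / 5 = 4745.0000
CL = X̄̄ = 4745.0000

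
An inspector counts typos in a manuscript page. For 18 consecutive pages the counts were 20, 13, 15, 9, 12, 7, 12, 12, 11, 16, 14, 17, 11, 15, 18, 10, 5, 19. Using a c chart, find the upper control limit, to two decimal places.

23.97

c̄ = (20 + 13 + 15 + 9 + 12 + 7 + 12 + 12 + 11 + 16 + 14 + 17 + 11 + 15 + 18 + 10 + 5 + 19) / 18 = 236 / 18 = 13.1111
UCL = c̄ + 3√c̄ = 13.1111 + 3 × √13.1111 = 13.1111 + 3 × 3.6209 = 23.9739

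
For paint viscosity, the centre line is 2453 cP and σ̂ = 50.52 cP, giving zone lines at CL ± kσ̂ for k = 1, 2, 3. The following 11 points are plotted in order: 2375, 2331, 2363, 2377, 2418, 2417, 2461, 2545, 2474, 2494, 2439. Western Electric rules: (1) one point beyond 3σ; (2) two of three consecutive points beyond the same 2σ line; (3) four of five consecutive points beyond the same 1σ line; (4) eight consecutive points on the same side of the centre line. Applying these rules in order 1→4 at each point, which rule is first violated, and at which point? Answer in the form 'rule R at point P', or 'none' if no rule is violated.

Zone of each point (C = within 1σ̂, B = 1σ̂–2σ̂, A = 2σ̂–3σ̂, * = beyond 3σ̂; sign = side of CL): 1:-B, 2:-A, 3:-B, 4:-B, 5:-C, 6:-C, 7:+C, 8:+B, 9:+C, 10:+C, 11:-C
Rule 3 (four of five consecutive points beyond the same 1σ limit) is satisfied at point 4.

rule 3 at point 4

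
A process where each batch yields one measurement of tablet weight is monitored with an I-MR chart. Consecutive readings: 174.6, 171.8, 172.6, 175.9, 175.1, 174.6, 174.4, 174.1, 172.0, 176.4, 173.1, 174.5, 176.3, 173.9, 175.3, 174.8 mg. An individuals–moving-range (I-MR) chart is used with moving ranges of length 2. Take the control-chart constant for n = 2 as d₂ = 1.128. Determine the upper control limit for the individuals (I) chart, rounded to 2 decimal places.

178.95

X̄ = (174.6 + 171.8 + 172.6 + 175.9 + 175.1 + 174.6 + 174.4 + 174.1 + 172.0 + 176.4 + 173.1 + 174.5 + 176.3 + 173.9 + 175.3 + 174.8) / 16 = 174.3375
Moving ranges: 2.8, 0.8, 3.3, 0.8, 0.5, 0.2, 0.3, 2.1, 4.4, 3.3, 1.4, 1.8, 2.4, 1.4, 0.5; M̄R̄ = 26.0000 / 15 = 1.7333
UCL = X̄ + 3·M̄R̄/d₂ = 174.3375 + 3 × 1.7333 / 1.128 = 178.9474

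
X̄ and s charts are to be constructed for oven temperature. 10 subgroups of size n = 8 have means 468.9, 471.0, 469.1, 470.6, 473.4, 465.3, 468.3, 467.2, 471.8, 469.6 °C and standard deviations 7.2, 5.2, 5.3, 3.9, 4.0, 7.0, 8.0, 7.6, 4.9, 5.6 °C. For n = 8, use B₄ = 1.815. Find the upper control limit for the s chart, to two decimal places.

s̄ = (7.2 + 5.2 + 5.3 + 3.9 + 4.0 + 7.0 + 8.0 + 7.6 + 4.9 + 5.6) / 10 = 5.8700
UCL_s = B₄·s̄ = 1.815 × 5.8700 = 10.6540

10.65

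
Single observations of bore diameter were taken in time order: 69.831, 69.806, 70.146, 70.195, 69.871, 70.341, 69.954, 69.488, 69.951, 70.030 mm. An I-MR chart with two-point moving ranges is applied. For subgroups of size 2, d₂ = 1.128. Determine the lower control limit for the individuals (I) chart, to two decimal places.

69.19

X̄ = (69.831 + 69.806 + 70.146 + 70.195 + 69.871 + 70.341 + 69.954 + 69.488 + 69.951 + 70.030) / 10 = 69.9613
Moving ranges: 0.025, 0.340, 0.049, 0.324, 0.470, 0.387, 0.466, 0.463, 0.079; M̄R̄ = 2.6030 / 9 = 0.2892
LCL = X̄ − 3·M̄R̄/d₂ = 69.9613 − 3 × 0.2892 / 1.128 = 69.1921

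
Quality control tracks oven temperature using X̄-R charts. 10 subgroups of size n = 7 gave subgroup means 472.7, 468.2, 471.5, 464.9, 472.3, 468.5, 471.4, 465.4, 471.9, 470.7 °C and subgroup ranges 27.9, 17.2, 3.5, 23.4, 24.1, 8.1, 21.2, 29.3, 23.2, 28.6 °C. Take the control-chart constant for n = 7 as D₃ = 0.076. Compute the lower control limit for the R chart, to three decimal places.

R̄ = (27.9 + 17.2 + 3.5 + 23.4 + 24.1 + 8.1 + 21.2 + 29.3 + 23.2 + 28.6) / 10 = 206.5000 / 10 = 20.6500
LCL_R = D₃·R̄ = 0.076 × 20.6500 = 1.5694

1.569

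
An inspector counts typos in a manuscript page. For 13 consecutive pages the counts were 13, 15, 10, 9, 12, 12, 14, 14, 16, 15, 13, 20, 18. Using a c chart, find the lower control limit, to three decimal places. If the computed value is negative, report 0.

2.729

c̄ = (13 + 15 + 10 + 9 + 12 + 12 + 14 + 14 + 16 + 15 + 13 + 20 + 18) / 13 = 181 / 13 = 13.9231
LCL = c̄ − 3√c̄ = 13.9231 − 3 × 3.7314 = 2.7290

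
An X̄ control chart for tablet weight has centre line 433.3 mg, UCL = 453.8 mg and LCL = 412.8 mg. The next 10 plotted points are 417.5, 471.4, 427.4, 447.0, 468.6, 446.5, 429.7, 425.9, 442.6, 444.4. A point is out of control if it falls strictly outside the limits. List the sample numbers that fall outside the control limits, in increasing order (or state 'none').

Compare each point to [412.8, 453.8]: sample 2 = 471.4 > UCL; sample 5 = 468.6 > UCL.

2, 5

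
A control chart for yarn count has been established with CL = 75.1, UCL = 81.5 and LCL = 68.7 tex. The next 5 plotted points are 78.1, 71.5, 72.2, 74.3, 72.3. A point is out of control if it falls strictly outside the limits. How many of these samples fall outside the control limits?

All 5 points lie within [68.7, 81.5].

0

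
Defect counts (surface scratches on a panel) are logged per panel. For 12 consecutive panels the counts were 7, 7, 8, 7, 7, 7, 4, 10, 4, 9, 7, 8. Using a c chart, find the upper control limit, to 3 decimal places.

c̄ = (7 + 7 + 8 + 7 + 7 + 7 + 4 + 10 + 4 + 9 + 7 + 8) / 12 = 85 / 12 = 7.0833
UCL = c̄ + 3√c̄ = 7.0833 + 3 × √7.0833 = 7.0833 + 3 × 2.6615 = 15.0677

15.068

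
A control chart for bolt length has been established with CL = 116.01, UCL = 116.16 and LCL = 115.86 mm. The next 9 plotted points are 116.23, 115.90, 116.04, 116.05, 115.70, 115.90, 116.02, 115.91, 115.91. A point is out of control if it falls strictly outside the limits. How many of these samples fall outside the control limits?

2

Compare each point to [115.86, 116.16]: sample 1 = 116.23 > UCL; sample 5 = 115.70 < LCL.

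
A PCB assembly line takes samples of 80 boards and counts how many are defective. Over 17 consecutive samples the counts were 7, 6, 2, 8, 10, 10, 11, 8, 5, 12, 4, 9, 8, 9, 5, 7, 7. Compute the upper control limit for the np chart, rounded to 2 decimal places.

p̄ = Σdᵢ / (k·n) = 128 / (17 × 80) = 0.09412
UCL = np̄ + 3·√(np̄(1−p̄)) = 7.5294 + 3 × √(7.5294×0.90588) = 7.5294 + 3 × 2.6117 = 15.3644

15.36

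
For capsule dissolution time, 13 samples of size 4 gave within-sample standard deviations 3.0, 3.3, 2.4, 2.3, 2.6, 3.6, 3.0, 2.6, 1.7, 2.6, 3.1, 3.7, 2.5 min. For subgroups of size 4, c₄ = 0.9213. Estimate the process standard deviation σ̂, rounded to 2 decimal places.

s̄ = (3.0 + 3.3 + 2.4 + 2.3 + 2.6 + 3.6 + 3.0 + 2.6 + 1.7 + 2.6 + 3.1 + 3.7 + 2.5) / 13 = 2.8000
σ̂ = s̄ / c₄ = 2.8000 / 0.9213 = 3.0392

3.04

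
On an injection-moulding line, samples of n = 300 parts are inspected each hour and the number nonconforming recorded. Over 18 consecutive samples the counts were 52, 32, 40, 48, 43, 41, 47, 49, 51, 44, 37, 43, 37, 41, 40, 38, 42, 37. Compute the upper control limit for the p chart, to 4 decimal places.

p̄ = Σdᵢ / (k·n) = 762 / (18 × 300) = 0.14111
UCL = p̄ + 3·√(p̄(1−p̄)/n) = 0.14111 + 3 × √(0.14111×0.85889/300) = 0.14111 + 3 × 0.02010 = 0.20141

0.2014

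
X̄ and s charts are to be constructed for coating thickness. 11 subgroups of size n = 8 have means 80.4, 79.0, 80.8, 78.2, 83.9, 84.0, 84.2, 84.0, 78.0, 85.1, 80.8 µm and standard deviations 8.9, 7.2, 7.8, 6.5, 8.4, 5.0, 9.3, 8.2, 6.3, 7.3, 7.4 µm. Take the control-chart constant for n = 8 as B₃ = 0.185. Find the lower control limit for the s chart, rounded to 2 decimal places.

1.38

s̄ = (8.9 + 7.2 + 7.8 + 6.5 + 8.4 + 5.0 + 9.3 + 8.2 + 6.3 + 7.3 + 7.4) / 11 = 7.4818
LCL_s = B₃·s̄ = 0.185 × 7.4818 = 1.3841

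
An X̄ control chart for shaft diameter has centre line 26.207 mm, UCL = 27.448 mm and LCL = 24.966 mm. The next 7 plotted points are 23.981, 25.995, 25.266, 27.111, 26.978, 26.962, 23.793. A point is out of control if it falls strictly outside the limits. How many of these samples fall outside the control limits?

2

Compare each point to [24.966, 27.448]: sample 1 = 23.981 < LCL; sample 7 = 23.793 < LCL.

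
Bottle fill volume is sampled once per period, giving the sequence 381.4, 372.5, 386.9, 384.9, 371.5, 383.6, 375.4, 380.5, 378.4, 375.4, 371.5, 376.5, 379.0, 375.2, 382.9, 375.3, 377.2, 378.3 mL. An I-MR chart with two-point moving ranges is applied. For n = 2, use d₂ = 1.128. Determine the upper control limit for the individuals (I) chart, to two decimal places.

394.20

X̄ = (381.4 + 372.5 + 386.9 + 384.9 + 371.5 + 383.6 + 375.4 + 380.5 + 378.4 + 375.4 + 371.5 + 376.5 + 379.0 + 375.2 + 382.9 + 375.3 + 377.2 + 378.3) / 18 = 378.1333
Moving ranges: 8.9, 14.4, 2.0, 13.4, 12.1, 8.2, 5.1, 2.1, 3.0, 3.9, 5.0, 2.5, 3.8, 7.7, 7.6, 1.9, 1.1; M̄R̄ = 102.7000 / 17 = 6.0412
UCL = X̄ + 3·M̄R̄/d₂ = 378.1333 + 3 × 6.0412 / 1.128 = 394.2003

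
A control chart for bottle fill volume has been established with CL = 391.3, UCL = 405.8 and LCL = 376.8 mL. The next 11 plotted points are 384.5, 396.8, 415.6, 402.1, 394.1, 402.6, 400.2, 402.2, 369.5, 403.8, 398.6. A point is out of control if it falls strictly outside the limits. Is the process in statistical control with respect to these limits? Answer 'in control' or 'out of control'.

Compare each point to [376.8, 405.8]: sample 3 = 415.6 > UCL; sample 9 = 369.5 < LCL.

out of control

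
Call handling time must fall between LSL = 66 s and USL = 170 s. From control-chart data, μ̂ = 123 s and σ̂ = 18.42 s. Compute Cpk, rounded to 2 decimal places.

Cpu = (USL − μ̂) / (3σ̂) = (170 − 123) / (3 × 18.42) = 0.8505; Cpl = (μ̂ − LSL) / (3σ̂) = (123 − 66) / (3 × 18.42) = 1.0315; Cpk = min(Cpu, Cpl) = 0.8505

0.85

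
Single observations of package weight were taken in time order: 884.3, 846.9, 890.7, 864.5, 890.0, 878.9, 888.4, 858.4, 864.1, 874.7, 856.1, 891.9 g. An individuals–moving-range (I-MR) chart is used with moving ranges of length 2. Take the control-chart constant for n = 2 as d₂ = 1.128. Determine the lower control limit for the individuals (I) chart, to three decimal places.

812.615

X̄ = (884.3 + 846.9 + 890.7 + 864.5 + 890.0 + 878.9 + 888.4 + 858.4 + 864.1 + 874.7 + 856.1 + 891.9) / 12 = 874.0750
Moving ranges: 37.4, 43.8, 26.2, 25.5, 11.1, 9.5, 30.0, 5.7, 10.6, 18.6, 35.8; M̄R̄ = 254.2000 / 11 = 23.1091
LCL = X̄ − 3·M̄R̄/d₂ = 874.0750 − 3 × 23.1091 / 1.128 = 812.6147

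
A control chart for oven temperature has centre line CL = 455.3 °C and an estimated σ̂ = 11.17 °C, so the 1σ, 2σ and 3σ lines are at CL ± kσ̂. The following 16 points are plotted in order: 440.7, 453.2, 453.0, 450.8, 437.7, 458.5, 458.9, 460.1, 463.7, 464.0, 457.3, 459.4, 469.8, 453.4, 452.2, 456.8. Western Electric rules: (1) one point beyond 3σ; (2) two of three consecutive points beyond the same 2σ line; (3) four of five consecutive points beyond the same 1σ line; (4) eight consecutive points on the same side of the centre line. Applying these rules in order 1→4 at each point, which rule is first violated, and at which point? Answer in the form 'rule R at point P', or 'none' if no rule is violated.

Zone of each point (C = within 1σ̂, B = 1σ̂–2σ̂, A = 2σ̂–3σ̂, * = beyond 3σ̂; sign = side of CL): 1:-B, 2:-C, 3:-C, 4:-C, 5:-B, 6:+C, 7:+C, 8:+C, 9:+C, 10:+C, 11:+C, 12:+C, 13:+B, 14:-C, 15:-C, 16:+C
Rule 4 (eight consecutive points on the same side of the centre line) is satisfied at point 13.

rule 4 at point 13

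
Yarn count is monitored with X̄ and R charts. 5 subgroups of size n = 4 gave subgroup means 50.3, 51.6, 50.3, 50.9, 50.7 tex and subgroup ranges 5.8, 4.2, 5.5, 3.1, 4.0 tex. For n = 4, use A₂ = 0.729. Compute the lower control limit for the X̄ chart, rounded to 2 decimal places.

X̄̄ = (50.3 + 51.6 + 50.3 + 50.9 + 50.7) / 5 = 253.8000 / 5 = 50.7600
R̄ = (5.8 + 4.2 + 5.5 + 3.1 + 4.0) / 5 = 22.6000 / 5 = 4.5200
LCL = X̄̄ − A₂·R̄ = 50.7600 − 0.729 × 4.5200 = 47.4649

47.46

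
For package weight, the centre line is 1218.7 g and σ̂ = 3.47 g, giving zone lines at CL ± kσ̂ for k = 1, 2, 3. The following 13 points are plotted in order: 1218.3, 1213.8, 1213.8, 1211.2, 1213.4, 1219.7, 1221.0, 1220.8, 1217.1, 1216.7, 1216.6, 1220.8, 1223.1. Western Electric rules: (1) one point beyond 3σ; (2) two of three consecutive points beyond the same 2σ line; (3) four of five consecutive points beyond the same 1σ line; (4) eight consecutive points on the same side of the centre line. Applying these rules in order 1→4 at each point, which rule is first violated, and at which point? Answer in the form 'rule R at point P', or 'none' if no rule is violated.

Zone of each point (C = within 1σ̂, B = 1σ̂–2σ̂, A = 2σ̂–3σ̂, * = beyond 3σ̂; sign = side of CL): 1:-C, 2:-B, 3:-B, 4:-A, 5:-B, 6:+C, 7:+C, 8:+C, 9:-C, 10:-C, 11:-C, 12:+C, 13:+B
Rule 3 (four of five consecutive points beyond the same 1σ limit) is satisfied at point 5.

rule 3 at point 5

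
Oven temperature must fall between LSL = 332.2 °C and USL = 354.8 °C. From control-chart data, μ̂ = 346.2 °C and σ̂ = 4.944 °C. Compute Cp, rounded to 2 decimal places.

0.76

Cp = (USL − LSL) / (6σ̂) = (354.8 − 332.2) / (6 × 4.944) = 22.6000 / 29.6640 = 0.7619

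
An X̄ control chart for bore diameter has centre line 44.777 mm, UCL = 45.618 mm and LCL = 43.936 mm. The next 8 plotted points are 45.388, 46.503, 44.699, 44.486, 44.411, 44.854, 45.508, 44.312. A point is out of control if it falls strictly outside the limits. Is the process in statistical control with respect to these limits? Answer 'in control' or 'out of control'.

Compare each point to [43.936, 45.618]: sample 2 = 46.503 > UCL.

out of control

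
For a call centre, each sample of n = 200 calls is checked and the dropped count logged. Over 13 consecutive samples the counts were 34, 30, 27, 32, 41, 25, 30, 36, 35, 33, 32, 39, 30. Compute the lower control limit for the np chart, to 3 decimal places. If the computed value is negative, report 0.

p̄ = Σdᵢ / (k·n) = 424 / (13 × 200) = 0.16308
LCL = np̄ − 3·√(np̄(1−p̄)) = 32.6154 − 3 × 5.2246 = 16.9415

16.942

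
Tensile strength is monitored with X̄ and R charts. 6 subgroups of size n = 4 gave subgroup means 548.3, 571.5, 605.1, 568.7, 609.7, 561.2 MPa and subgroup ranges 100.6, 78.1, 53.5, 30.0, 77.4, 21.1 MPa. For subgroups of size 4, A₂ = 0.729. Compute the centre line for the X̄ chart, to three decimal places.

X̄̄ = (548.3 + 571.5 + 605.1 + 568.7 + 609.7 + 561.2) / 6 = 3464.5000 / 6 = 577.4167
CL = X̄̄ = 577.4167

577.417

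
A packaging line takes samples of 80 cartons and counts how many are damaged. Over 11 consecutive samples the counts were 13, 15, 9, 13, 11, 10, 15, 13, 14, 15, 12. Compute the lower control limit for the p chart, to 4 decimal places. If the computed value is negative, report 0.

p̄ = Σdᵢ / (k·n) = 140 / (11 × 80) = 0.15909
LCL = p̄ − 3·√(p̄(1−p̄)/n) = 0.15909 − 3 × 0.04089 = 0.03641

0.0364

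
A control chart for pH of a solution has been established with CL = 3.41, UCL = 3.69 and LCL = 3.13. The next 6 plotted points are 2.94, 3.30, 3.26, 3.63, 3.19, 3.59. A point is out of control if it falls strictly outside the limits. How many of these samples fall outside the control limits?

Compare each point to [3.13, 3.69]: sample 1 = 2.94 < LCL.

1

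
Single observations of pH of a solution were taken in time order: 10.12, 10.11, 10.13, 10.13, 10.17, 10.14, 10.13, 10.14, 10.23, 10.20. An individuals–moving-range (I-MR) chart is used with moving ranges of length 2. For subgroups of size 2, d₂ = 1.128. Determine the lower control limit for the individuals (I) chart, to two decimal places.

10.08

X̄ = (10.12 + 10.11 + 10.13 + 10.13 + 10.17 + 10.14 + 10.13 + 10.14 + 10.23 + 10.20) / 10 = 10.1500
Moving ranges: 0.01, 0.02, 0.00, 0.04, 0.03, 0.01, 0.01, 0.09, 0.03; M̄R̄ = 0.2400 / 9 = 0.0267
LCL = X̄ − 3·M̄R̄/d₂ = 10.1500 − 3 × 0.0267 / 1.128 = 10.0791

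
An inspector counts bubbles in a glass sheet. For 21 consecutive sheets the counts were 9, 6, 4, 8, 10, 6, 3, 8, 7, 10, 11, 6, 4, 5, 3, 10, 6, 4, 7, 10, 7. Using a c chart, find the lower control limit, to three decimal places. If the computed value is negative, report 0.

c̄ = (9 + 6 + 4 + 8 + 10 + 6 + 3 + 8 + 7 + 10 + 11 + 6 + 4 + 5 + 3 + 10 + 6 + 4 + 7 + 10 + 7) / 21 = 144 / 21 = 6.8571
LCL = c̄ − 3√c̄ = 6.8571 − 3 × 2.6186 = -0.9987 → 0 (cannot be negative)

0.000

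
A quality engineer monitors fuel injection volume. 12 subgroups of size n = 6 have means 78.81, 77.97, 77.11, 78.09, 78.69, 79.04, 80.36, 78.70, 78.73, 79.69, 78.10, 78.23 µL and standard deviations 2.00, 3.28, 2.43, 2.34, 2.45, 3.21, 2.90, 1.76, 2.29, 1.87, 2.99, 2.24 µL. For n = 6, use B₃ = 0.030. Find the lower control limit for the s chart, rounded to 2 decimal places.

0.07

s̄ = (2.00 + 3.28 + 2.43 + 2.34 + 2.45 + 3.21 + 2.90 + 1.76 + 2.29 + 1.87 + 2.99 + 2.24) / 12 = 2.4800
LCL_s = B₃·s̄ = 0.030 × 2.4800 = 0.0744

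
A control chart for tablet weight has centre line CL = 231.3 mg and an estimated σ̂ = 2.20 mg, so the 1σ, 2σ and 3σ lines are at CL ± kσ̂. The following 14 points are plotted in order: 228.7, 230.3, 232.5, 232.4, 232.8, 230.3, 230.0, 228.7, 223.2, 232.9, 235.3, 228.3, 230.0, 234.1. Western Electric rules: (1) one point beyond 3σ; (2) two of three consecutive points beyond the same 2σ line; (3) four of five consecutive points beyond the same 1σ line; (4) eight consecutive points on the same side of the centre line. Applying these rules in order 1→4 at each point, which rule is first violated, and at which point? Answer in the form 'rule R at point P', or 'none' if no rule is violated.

rule 1 at point 9

Zone of each point (C = within 1σ̂, B = 1σ̂–2σ̂, A = 2σ̂–3σ̂, * = beyond 3σ̂; sign = side of CL): 1:-B, 2:-C, 3:+C, 4:+C, 5:+C, 6:-C, 7:-C, 8:-B, 9:-*, 10:+C, 11:+B, 12:-B, 13:-C, 14:+B
Rule 1 (one point beyond the 3σ limits) is satisfied at point 9.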